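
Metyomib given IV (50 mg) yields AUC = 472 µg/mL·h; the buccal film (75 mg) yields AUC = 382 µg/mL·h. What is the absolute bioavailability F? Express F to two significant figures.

F = (AUC_ev / D_ev) / (AUC_iv / D_iv)
  = (382/75) / (472/50)
  = 5.09333 / 9.44 = 0.5395

F = 0.54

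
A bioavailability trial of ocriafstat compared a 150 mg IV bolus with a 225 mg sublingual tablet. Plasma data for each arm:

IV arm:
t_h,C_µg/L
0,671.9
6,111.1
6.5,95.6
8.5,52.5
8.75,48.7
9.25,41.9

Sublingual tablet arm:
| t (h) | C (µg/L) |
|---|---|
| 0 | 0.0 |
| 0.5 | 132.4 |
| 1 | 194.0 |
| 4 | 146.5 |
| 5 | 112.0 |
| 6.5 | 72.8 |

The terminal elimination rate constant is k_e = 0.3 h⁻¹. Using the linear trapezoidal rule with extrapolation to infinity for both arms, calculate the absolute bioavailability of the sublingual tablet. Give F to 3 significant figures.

Trapezoidal AUC_0→9.25 (IV):
  [0→6]: (671.9+111.1)/2 × 6 = 2349.0
  [6→6.5]: (111.1+95.6)/2 × 0.5 = 51.675
  [6.5→8.5]: (95.6+52.5)/2 × 2 = 148.1
  [8.5→8.75]: (52.5+48.7)/2 × 0.25 = 12.65
  [8.75→9.25]: (48.7+41.9)/2 × 0.5 = 22.65
  Sum = 2584.075 µg/L·h
IV tail: 41.9/0.3 = 139.667; AUC_iv,0→∞ = 2584.075 + 139.667 = 2723.742 µg/L·h
Trapezoidal AUC_0→6.5 (sublingual tablet):
  [0→0.5]: (0.0+132.4)/2 × 0.5 = 33.1
  [0.5→1]: (132.4+194.0)/2 × 0.5 = 81.6
  [1→4]: (194.0+146.5)/2 × 3 = 510.75
  [4→5]: (146.5+112.0)/2 × 1 = 129.25
  [5→6.5]: (112.0+72.8)/2 × 1.5 = 138.6
  Sum = 893.3 µg/L·h
sublingual tablet tail: 72.8/0.3 = 242.667; AUC_ev,0→∞ = 893.3 + 242.667 = 1135.967 µg/L·h
F = (AUC_ev/D_ev)/(AUC_iv/D_iv) = (1135.967/225)/(2723.742/150) = 5.04874/18.15828 = 0.2780

F = 0.278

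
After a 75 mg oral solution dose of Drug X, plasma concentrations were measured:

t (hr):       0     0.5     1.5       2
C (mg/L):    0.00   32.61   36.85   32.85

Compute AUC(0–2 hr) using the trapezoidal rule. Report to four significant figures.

AUC = 60.31 mg/L·hr

Trapezoidal AUC_0→2:
  [0→0.5]: (0.00+32.61)/2 × 0.5 = 8.1525
  [0.5→1.5]: (32.61+36.85)/2 × 1 = 34.73
  [1.5→2]: (36.85+32.85)/2 × 0.5 = 17.425
  Sum = 60.3075 mg/L·hr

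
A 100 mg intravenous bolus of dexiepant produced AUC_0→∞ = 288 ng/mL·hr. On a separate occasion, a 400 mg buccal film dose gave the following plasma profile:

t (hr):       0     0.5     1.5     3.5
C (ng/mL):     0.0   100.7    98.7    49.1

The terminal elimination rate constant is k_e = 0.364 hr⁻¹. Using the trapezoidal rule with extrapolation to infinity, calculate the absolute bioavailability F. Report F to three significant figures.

Trapezoidal AUC_0→3.5 (buccal film):
  [0→0.5]: (0.0+100.7)/2 × 0.5 = 25.175
  [0.5→1.5]: (100.7+98.7)/2 × 1 = 99.7
  [1.5→3.5]: (98.7+49.1)/2 × 2 = 147.8
  Sum = 272.675 ng/mL·hr
Tail: C_last/k_e = 49.1/0.364 = 134.890
AUC_0→∞ (buccal film) = 272.675 + 134.890 = 407.565 ng/mL·hr
F = (AUC_ev/D_ev)/(AUC_iv/D_iv) = (407.565/400)/(288/100) = 1.0189125/2.88 = 0.3538

F = 0.354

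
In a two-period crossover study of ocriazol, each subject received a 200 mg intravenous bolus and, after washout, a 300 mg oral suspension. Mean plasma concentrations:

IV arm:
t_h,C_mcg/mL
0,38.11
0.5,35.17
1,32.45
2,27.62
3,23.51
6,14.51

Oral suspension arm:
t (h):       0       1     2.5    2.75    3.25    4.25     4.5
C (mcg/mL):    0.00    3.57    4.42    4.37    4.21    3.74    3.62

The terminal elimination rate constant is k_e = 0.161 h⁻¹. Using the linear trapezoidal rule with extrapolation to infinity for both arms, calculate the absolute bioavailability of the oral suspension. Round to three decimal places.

F = 0.108

Trapezoidal AUC_0→6 (IV):
  [0→0.5]: (38.11+35.17)/2 × 0.5 = 18.32
  [0.5→1]: (35.17+32.45)/2 × 0.5 = 16.905
  [1→2]: (32.45+27.62)/2 × 1 = 30.035
  [2→3]: (27.62+23.51)/2 × 1 = 25.565
  [3→6]: (23.51+14.51)/2 × 3 = 57.03
  Sum = 147.855 mcg/mL·h
IV tail: 14.51/0.161 = 90.124; AUC_iv,0→∞ = 147.855 + 90.124 = 237.979 mcg/mL·h
Trapezoidal AUC_0→4.5 (oral suspension):
  [0→1]: (0.00+3.57)/2 × 1 = 1.785
  [1→2.5]: (3.57+4.42)/2 × 1.5 = 5.9925
  [2.5→2.75]: (4.42+4.37)/2 × 0.25 = 1.09875
  [2.75→3.25]: (4.37+4.21)/2 × 0.5 = 2.145
  [3.25→4.25]: (4.21+3.74)/2 × 1 = 3.975
  [4.25→4.5]: (3.74+3.62)/2 × 0.25 = 0.92
  Sum = 15.91625 mcg/mL·h
oral suspension tail: 3.62/0.161 = 22.484; AUC_ev,0→∞ = 15.91625 + 22.484 = 38.40025 mcg/mL·h
F = (AUC_ev/D_ev)/(AUC_iv/D_iv) = (38.40025/300)/(237.979/200) = 0.128001/1.189895 = 0.1076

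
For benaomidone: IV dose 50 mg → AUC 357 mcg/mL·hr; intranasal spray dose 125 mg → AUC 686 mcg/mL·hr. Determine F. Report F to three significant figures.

F = (AUC_ev / D_ev) / (AUC_iv / D_iv)
  = (686/125) / (357/50)
  = 5.488 / 7.14 = 0.7686

F = 0.769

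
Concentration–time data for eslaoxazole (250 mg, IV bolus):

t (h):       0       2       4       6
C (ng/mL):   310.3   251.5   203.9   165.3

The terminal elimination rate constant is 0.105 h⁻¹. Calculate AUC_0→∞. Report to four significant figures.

AUC = 2961 ng/mL·h

Trapezoidal AUC_0→6:
  [0→2]: (310.3+251.5)/2 × 2 = 561.8
  [2→4]: (251.5+203.9)/2 × 2 = 455.4
  [4→6]: (203.9+165.3)/2 × 2 = 369.2
  Sum = 1386.4 ng/mL·h
Extrapolated tail: C_last / k_e = 165.3 / 0.105 = 1574.286
AUC_0→∞ = 1386.4 + 1574.286 = 2960.686 ng/mL·h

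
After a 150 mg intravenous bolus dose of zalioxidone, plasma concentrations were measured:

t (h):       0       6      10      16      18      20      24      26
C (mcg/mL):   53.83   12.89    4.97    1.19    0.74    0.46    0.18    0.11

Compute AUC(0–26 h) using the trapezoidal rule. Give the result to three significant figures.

Trapezoidal AUC_0→26:
  [0→6]: (53.83+12.89)/2 × 6 = 200.16
  [6→10]: (12.89+4.97)/2 × 4 = 35.72
  [10→16]: (4.97+1.19)/2 × 6 = 18.48
  [16→18]: (1.19+0.74)/2 × 2 = 1.93
  [18→20]: (0.74+0.46)/2 × 2 = 1.2
  [20→24]: (0.46+0.18)/2 × 4 = 1.28
  [24→26]: (0.18+0.11)/2 × 2 = 0.29
  Sum = 259.06 mcg/mL·h

AUC = 259 mcg/mL·h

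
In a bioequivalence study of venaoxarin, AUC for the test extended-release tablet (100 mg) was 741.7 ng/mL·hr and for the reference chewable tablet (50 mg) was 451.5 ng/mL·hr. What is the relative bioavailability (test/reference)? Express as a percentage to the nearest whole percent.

F_rel = 82%

F_rel = (AUC_test/D_test) / (AUC_ref/D_ref)
      = (741.7/100) / (451.5/50)
      = 7.417 / 9.03 = 0.8214 = 82.14%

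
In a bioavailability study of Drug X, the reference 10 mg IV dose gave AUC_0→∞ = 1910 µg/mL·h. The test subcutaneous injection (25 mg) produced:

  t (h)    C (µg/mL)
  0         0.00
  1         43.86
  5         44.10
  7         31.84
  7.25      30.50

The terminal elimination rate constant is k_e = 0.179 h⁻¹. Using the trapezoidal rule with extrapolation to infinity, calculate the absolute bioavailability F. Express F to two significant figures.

F = 0.095

Trapezoidal AUC_0→7.25 (subcutaneous injection):
  [0→1]: (0.00+43.86)/2 × 1 = 21.93
  [1→5]: (43.86+44.10)/2 × 4 = 175.92
  [5→7]: (44.10+31.84)/2 × 2 = 75.94
  [7→7.25]: (31.84+30.50)/2 × 0.25 = 7.7925
  Sum = 281.5825 µg/mL·h
Tail: C_last/k_e = 30.50/0.179 = 170.391
AUC_0→∞ (subcutaneous injection) = 281.5825 + 170.391 = 451.9735 µg/mL·h
F = (AUC_ev/D_ev)/(AUC_iv/D_iv) = (451.9735/25)/(1910/10) = 18.07894/191 = 0.0947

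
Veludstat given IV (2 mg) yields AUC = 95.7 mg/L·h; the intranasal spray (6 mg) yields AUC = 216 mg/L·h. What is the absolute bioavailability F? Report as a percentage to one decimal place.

F = (AUC_ev / D_ev) / (AUC_iv / D_iv)
  = (216/6) / (95.7/2)
  = 36 / 47.85 = 0.7524
  = 75.24%

F = 75.2%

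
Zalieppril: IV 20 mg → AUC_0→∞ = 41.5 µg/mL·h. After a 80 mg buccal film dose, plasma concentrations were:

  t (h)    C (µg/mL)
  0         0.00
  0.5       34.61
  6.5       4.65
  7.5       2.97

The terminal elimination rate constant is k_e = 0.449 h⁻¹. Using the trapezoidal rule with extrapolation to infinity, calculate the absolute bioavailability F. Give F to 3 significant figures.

Trapezoidal AUC_0→7.5 (buccal film):
  [0→0.5]: (0.00+34.61)/2 × 0.5 = 8.6525
  [0.5→6.5]: (34.61+4.65)/2 × 6 = 117.78
  [6.5→7.5]: (4.65+2.97)/2 × 1 = 3.81
  Sum = 130.2425 µg/mL·h
Tail: C_last/k_e = 2.97/0.449 = 6.615
AUC_0→∞ (buccal film) = 130.2425 + 6.615 = 136.8575 µg/mL·h
F = (AUC_ev/D_ev)/(AUC_iv/D_iv) = (136.8575/80)/(41.5/20) = 1.71072/2.075 = 0.8244

F = 0.824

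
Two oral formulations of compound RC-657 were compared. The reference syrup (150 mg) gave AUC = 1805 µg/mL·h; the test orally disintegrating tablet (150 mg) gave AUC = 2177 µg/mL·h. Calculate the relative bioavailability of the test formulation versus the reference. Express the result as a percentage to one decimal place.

F_rel = (AUC_test/D_test) / (AUC_ref/D_ref)
      = (2177/150) / (1805/150)
      = 14.5133 / 12.0333 = 1.2061 = 120.61%

F_rel = 120.6%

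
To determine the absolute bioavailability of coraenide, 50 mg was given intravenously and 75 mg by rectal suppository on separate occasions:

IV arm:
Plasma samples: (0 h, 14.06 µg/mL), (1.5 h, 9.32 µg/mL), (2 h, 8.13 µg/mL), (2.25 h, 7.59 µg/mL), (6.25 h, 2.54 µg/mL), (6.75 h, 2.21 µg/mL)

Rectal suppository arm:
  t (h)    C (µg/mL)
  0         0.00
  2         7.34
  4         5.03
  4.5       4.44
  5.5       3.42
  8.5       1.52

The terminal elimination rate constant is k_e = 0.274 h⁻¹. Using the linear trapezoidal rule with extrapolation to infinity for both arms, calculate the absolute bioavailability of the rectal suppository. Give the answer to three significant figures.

Trapezoidal AUC_0→6.75 (IV):
  [0→1.5]: (14.06+9.32)/2 × 1.5 = 17.535
  [1.5→2]: (9.32+8.13)/2 × 0.5 = 4.3625
  [2→2.25]: (8.13+7.59)/2 × 0.25 = 1.965
  [2.25→6.25]: (7.59+2.54)/2 × 4 = 20.26
  [6.25→6.75]: (2.54+2.21)/2 × 0.5 = 1.1875
  Sum = 45.31 µg/mL·h
IV tail: 2.21/0.274 = 8.066; AUC_iv,0→∞ = 45.31 + 8.066 = 53.376 µg/mL·h
Trapezoidal AUC_0→8.5 (rectal suppository):
  [0→2]: (0.00+7.34)/2 × 2 = 7.34
  [2→4]: (7.34+5.03)/2 × 2 = 12.37
  [4→4.5]: (5.03+4.44)/2 × 0.5 = 2.3675
  [4.5→5.5]: (4.44+3.42)/2 × 1 = 3.93
  [5.5→8.5]: (3.42+1.52)/2 × 3 = 7.41
  Sum = 33.4175 µg/mL·h
rectal suppository tail: 1.52/0.274 = 5.547; AUC_ev,0→∞ = 33.4175 + 5.547 = 38.9645 µg/mL·h
F = (AUC_ev/D_ev)/(AUC_iv/D_iv) = (38.9645/75)/(53.376/50) = 0.519527/1.06752 = 0.4867

F = 0.487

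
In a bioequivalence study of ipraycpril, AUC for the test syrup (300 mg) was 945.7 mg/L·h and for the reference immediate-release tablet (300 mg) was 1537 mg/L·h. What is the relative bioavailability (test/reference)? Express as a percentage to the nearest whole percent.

F_rel = 62%

F_rel = (AUC_test/D_test) / (AUC_ref/D_ref)
      = (945.7/300) / (1537/300)
      = 3.15233 / 5.12333 = 0.6153 = 61.53%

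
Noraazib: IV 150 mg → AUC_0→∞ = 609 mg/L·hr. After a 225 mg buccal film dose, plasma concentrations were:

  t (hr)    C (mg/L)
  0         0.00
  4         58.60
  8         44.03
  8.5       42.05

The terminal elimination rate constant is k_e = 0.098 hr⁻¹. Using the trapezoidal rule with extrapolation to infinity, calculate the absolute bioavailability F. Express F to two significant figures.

Trapezoidal AUC_0→8.5 (buccal film):
  [0→4]: (0.00+58.60)/2 × 4 = 117.2
  [4→8]: (58.60+44.03)/2 × 4 = 205.26
  [8→8.5]: (44.03+42.05)/2 × 0.5 = 21.52
  Sum = 343.98 mg/L·hr
Tail: C_last/k_e = 42.05/0.098 = 429.082
AUC_0→∞ (buccal film) = 343.98 + 429.082 = 773.062 mg/L·hr
F = (AUC_ev/D_ev)/(AUC_iv/D_iv) = (773.062/225)/(609/150) = 3.43583/4.06 = 0.8463

F = 0.85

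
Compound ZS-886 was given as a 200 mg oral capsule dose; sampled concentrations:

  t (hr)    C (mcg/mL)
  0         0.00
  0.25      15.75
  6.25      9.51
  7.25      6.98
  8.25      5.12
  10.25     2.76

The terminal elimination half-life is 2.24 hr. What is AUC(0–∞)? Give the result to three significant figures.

Trapezoidal AUC_0→10.25:
  [0→0.25]: (0.00+15.75)/2 × 0.25 = 1.96875
  [0.25→6.25]: (15.75+9.51)/2 × 6 = 75.78
  [6.25→7.25]: (9.51+6.98)/2 × 1 = 8.245
  [7.25→8.25]: (6.98+5.12)/2 × 1 = 6.05
  [8.25→10.25]: (5.12+2.76)/2 × 2 = 7.88
  Sum = 99.92375 mcg/mL·hr
k_e = ln2 / t½ = 0.693147 / 2.24 = 0.3094 hr^-1
Extrapolated tail: C_last / k_e = 2.76 / 0.3094 = 8.920
AUC_0→∞ = 99.92375 + 8.920 = 108.84375 mcg/mL·hr

AUC = 109 mcg/mL·hr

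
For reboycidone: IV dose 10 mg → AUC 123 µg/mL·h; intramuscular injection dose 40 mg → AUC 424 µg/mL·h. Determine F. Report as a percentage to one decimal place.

F = 86.2%

F = (AUC_ev / D_ev) / (AUC_iv / D_iv)
  = (424/40) / (123/10)
  = 10.6 / 12.3 = 0.8618
  = 86.18%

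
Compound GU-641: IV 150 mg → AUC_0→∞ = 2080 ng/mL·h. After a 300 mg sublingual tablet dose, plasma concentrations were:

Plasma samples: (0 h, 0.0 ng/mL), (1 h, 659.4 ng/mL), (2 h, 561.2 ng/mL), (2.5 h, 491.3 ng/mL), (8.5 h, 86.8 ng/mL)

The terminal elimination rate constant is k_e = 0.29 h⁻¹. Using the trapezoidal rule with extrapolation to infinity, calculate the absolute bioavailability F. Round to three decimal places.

Trapezoidal AUC_0→8.5 (sublingual tablet):
  [0→1]: (0.0+659.4)/2 × 1 = 329.7
  [1→2]: (659.4+561.2)/2 × 1 = 610.3
  [2→2.5]: (561.2+491.3)/2 × 0.5 = 263.125
  [2.5→8.5]: (491.3+86.8)/2 × 6 = 1734.3
  Sum = 2937.425 ng/mL·h
Tail: C_last/k_e = 86.8/0.29 = 299.310
AUC_0→∞ (sublingual tablet) = 2937.425 + 299.310 = 3236.735 ng/mL·h
F = (AUC_ev/D_ev)/(AUC_iv/D_iv) = (3236.735/300)/(2080/150) = 10.7891/13.8667 = 0.7781

F = 0.778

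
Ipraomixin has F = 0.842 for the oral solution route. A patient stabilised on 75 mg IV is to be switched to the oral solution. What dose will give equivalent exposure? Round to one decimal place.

D_oral = 89.1 mg

For equal systemic exposure: F × D_ev = D_iv
D_ev = D_iv / F = 75 / 0.842 = 89.0736 mg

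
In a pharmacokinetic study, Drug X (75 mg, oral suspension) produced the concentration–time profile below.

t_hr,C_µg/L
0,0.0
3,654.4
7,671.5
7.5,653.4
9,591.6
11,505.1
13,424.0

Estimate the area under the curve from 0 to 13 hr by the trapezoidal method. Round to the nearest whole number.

Trapezoidal AUC_0→13:
  [0→3]: (0.0+654.4)/2 × 3 = 981.6
  [3→7]: (654.4+671.5)/2 × 4 = 2651.8
  [7→7.5]: (671.5+653.4)/2 × 0.5 = 331.225
  [7.5→9]: (653.4+591.6)/2 × 1.5 = 933.75
  [9→11]: (591.6+505.1)/2 × 2 = 1096.7
  [11→13]: (505.1+424.0)/2 × 2 = 929.1
  Sum = 6924.175 µg/L·hr

AUC = 6924 µg/L·hr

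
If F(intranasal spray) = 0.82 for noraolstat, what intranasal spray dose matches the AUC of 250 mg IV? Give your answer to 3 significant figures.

For equal systemic exposure: F × D_ev = D_iv
D_ev = D_iv / F = 250 / 0.82 = 304.878 mg

D_intranasal = 305 mg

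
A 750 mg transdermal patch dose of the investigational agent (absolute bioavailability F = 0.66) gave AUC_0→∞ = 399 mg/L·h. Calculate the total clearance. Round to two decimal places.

CL = F × Dose / AUC_0→∞
   = 0.66 × 750 / 399 = 1.2406 L/h

CL = 1.24 L/h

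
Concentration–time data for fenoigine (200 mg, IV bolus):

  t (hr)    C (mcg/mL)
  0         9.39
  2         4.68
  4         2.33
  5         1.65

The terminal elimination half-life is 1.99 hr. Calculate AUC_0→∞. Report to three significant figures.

Trapezoidal AUC_0→5:
  [0→2]: (9.39+4.68)/2 × 2 = 14.07
  [2→4]: (4.68+2.33)/2 × 2 = 7.01
  [4→5]: (2.33+1.65)/2 × 1 = 1.99
  Sum = 23.07 mcg/mL·hr
k_e = ln2 / t½ = 0.693147 / 1.99 = 0.3483 hr^-1
Extrapolated tail: C_last / k_e = 1.65 / 0.3483 = 4.737
AUC_0→∞ = 23.07 + 4.737 = 27.807 mcg/mL·hr

AUC = 27.8 mcg/mL·hr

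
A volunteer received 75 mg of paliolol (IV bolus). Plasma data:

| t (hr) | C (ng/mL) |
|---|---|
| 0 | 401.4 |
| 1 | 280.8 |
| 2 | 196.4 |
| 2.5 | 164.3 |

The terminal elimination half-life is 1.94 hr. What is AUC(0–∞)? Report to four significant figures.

Trapezoidal AUC_0→2.5:
  [0→1]: (401.4+280.8)/2 × 1 = 341.1
  [1→2]: (280.8+196.4)/2 × 1 = 238.6
  [2→2.5]: (196.4+164.3)/2 × 0.5 = 90.175
  Sum = 669.875 ng/mL·hr
k_e = ln2 / t½ = 0.693147 / 1.94 = 0.3573 hr^-1
Extrapolated tail: C_last / k_e = 164.3 / 0.3573 = 459.838
AUC_0→∞ = 669.875 + 459.838 = 1129.713 ng/mL·hr

AUC = 1130 ng/mL·hr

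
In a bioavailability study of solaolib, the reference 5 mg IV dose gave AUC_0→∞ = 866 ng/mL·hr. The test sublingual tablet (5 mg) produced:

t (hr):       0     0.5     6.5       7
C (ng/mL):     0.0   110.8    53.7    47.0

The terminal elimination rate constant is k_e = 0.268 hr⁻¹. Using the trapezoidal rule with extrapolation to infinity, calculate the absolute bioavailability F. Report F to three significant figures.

F = 0.833

Trapezoidal AUC_0→7 (sublingual tablet):
  [0→0.5]: (0.0+110.8)/2 × 0.5 = 27.7
  [0.5→6.5]: (110.8+53.7)/2 × 6 = 493.5
  [6.5→7]: (53.7+47.0)/2 × 0.5 = 25.175
  Sum = 546.375 ng/mL·hr
Tail: C_last/k_e = 47.0/0.268 = 175.373
AUC_0→∞ (sublingual tablet) = 546.375 + 175.373 = 721.748 ng/mL·hr
F = (AUC_ev/D_ev)/(AUC_iv/D_iv) = (721.748/5)/(866/5) = 144.3496/173.2 = 0.8334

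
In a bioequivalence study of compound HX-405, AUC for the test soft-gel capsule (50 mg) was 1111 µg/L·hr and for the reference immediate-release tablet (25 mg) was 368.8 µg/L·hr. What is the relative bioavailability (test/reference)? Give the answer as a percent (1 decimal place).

F_rel = (AUC_test/D_test) / (AUC_ref/D_ref)
      = (1111/50) / (368.8/25)
      = 22.22 / 14.752 = 1.5062 = 150.62%

F_rel = 150.6%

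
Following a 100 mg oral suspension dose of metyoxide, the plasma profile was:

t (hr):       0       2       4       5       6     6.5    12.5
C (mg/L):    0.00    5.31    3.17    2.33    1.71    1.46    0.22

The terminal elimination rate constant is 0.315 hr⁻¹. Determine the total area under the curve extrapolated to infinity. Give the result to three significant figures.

AUC = 25.1 mg/L·hr

Trapezoidal AUC_0→12.5:
  [0→2]: (0.00+5.31)/2 × 2 = 5.31
  [2→4]: (5.31+3.17)/2 × 2 = 8.48
  [4→5]: (3.17+2.33)/2 × 1 = 2.75
  [5→6]: (2.33+1.71)/2 × 1 = 2.02
  [6→6.5]: (1.71+1.46)/2 × 0.5 = 0.7925
  [6.5→12.5]: (1.46+0.22)/2 × 6 = 5.04
  Sum = 24.3925 mg/L·hr
Extrapolated tail: C_last / k_e = 0.22 / 0.315 = 0.698
AUC_0→∞ = 24.3925 + 0.698 = 25.0905 mg/L·hr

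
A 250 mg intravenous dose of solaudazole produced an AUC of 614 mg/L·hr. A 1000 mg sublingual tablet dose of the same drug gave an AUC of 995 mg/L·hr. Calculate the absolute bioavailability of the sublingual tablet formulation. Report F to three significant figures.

F = 0.405

F = (AUC_ev / D_ev) / (AUC_iv / D_iv)
  = (995/1000) / (614/250)
  = 0.995 / 2.456 = 0.4051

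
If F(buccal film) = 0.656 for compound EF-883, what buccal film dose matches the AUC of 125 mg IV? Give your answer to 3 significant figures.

D_buccal = 191 mg

For equal systemic exposure: F × D_ev = D_iv
D_ev = D_iv / F = 125 / 0.656 = 190.549 mg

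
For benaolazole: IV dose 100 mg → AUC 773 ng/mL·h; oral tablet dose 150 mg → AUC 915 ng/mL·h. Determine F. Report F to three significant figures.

F = (AUC_ev / D_ev) / (AUC_iv / D_iv)
  = (915/150) / (773/100)
  = 6.1 / 7.73 = 0.7891

F = 0.789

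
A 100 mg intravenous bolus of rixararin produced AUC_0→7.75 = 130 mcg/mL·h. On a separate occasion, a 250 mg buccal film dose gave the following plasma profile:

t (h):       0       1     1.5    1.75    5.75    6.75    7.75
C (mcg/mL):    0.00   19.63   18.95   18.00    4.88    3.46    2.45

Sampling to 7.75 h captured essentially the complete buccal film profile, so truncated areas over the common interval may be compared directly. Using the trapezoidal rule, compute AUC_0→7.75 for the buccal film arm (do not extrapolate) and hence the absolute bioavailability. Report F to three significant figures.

Trapezoidal AUC_0→7.75 (buccal film):
  [0→1]: (0.00+19.63)/2 × 1 = 9.815
  [1→1.5]: (19.63+18.95)/2 × 0.5 = 9.645
  [1.5→1.75]: (18.95+18.00)/2 × 0.25 = 4.61875
  [1.75→5.75]: (18.00+4.88)/2 × 4 = 45.76
  [5.75→6.75]: (4.88+3.46)/2 × 1 = 4.17
  [6.75→7.75]: (3.46+2.45)/2 × 1 = 2.955
  Sum = 76.96375 mcg/mL·h
F = (AUC_ev/D_ev)/(AUC_iv/D_iv) = (76.96375/250)/(130/100) = 0.307855/1.3 = 0.2368

F = 0.237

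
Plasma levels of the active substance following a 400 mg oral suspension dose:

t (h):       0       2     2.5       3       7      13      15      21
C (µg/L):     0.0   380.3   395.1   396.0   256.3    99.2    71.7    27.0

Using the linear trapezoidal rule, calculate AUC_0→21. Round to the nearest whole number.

AUC = 3610 µg/L·h

Trapezoidal AUC_0→21:
  [0→2]: (0.0+380.3)/2 × 2 = 380.3
  [2→2.5]: (380.3+395.1)/2 × 0.5 = 193.85
  [2.5→3]: (395.1+396.0)/2 × 0.5 = 197.775
  [3→7]: (396.0+256.3)/2 × 4 = 1304.6
  [7→13]: (256.3+99.2)/2 × 6 = 1066.5
  [13→15]: (99.2+71.7)/2 × 2 = 170.9
  [15→21]: (71.7+27.0)/2 × 6 = 296.1
  Sum = 3610.025 µg/L·h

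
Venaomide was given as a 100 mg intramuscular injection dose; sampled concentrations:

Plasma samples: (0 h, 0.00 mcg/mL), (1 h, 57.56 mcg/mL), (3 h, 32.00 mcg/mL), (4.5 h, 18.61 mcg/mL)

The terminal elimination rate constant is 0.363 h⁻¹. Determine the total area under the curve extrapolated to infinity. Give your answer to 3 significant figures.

AUC = 208 mcg/mL·h

Trapezoidal AUC_0→4.5:
  [0→1]: (0.00+57.56)/2 × 1 = 28.78
  [1→3]: (57.56+32.00)/2 × 2 = 89.56
  [3→4.5]: (32.00+18.61)/2 × 1.5 = 37.9575
  Sum = 156.2975 mcg/mL·h
Extrapolated tail: C_last / k_e = 18.61 / 0.363 = 51.267
AUC_0→∞ = 156.2975 + 51.267 = 207.5645 mcg/mL·h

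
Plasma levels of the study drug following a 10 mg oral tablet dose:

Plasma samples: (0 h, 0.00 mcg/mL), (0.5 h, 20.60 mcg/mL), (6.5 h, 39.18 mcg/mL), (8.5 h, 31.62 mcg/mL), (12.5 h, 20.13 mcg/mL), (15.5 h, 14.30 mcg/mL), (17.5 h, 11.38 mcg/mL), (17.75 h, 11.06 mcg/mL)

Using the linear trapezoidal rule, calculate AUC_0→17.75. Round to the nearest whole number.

Trapezoidal AUC_0→17.75:
  [0→0.5]: (0.00+20.60)/2 × 0.5 = 5.15
  [0.5→6.5]: (20.60+39.18)/2 × 6 = 179.34
  [6.5→8.5]: (39.18+31.62)/2 × 2 = 70.8
  [8.5→12.5]: (31.62+20.13)/2 × 4 = 103.5
  [12.5→15.5]: (20.13+14.30)/2 × 3 = 51.645
  [15.5→17.5]: (14.30+11.38)/2 × 2 = 25.68
  [17.5→17.75]: (11.38+11.06)/2 × 0.25 = 2.805
  Sum = 438.92 mcg/mL·h

AUC = 439 mcg/mL·h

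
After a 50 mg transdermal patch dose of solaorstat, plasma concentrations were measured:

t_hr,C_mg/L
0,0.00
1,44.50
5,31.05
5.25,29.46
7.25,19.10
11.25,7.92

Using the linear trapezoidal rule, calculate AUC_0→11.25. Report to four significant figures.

Trapezoidal AUC_0→11.25:
  [0→1]: (0.00+44.50)/2 × 1 = 22.25
  [1→5]: (44.50+31.05)/2 × 4 = 151.1
  [5→5.25]: (31.05+29.46)/2 × 0.25 = 7.56375
  [5.25→7.25]: (29.46+19.10)/2 × 2 = 48.56
  [7.25→11.25]: (19.10+7.92)/2 × 4 = 54.04
  Sum = 283.51375 mg/L·hr

AUC = 283.5 mg/L·hr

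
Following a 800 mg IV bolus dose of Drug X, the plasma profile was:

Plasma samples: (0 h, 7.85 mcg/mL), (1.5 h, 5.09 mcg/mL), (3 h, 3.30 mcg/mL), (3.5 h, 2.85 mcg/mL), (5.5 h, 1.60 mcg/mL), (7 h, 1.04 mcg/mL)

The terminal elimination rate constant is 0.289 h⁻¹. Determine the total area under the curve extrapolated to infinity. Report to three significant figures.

AUC = 27.6 mcg/mL·h

Trapezoidal AUC_0→7:
  [0→1.5]: (7.85+5.09)/2 × 1.5 = 9.705
  [1.5→3]: (5.09+3.30)/2 × 1.5 = 6.2925
  [3→3.5]: (3.30+2.85)/2 × 0.5 = 1.5375
  [3.5→5.5]: (2.85+1.60)/2 × 2 = 4.45
  [5.5→7]: (1.60+1.04)/2 × 1.5 = 1.98
  Sum = 23.965 mcg/mL·h
Extrapolated tail: C_last / k_e = 1.04 / 0.289 = 3.599
AUC_0→∞ = 23.965 + 3.599 = 27.564 mcg/mL·h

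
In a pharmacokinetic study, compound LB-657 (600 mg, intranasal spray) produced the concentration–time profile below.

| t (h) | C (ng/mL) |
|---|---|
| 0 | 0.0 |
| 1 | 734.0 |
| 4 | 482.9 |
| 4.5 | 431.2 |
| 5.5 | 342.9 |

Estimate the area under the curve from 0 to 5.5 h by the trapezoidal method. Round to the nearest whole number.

Trapezoidal AUC_0→5.5:
  [0→1]: (0.0+734.0)/2 × 1 = 367.0
  [1→4]: (734.0+482.9)/2 × 3 = 1825.35
  [4→4.5]: (482.9+431.2)/2 × 0.5 = 228.525
  [4.5→5.5]: (431.2+342.9)/2 × 1 = 387.05
  Sum = 2807.925 ng/mL·h

AUC = 2808 ng/mL·h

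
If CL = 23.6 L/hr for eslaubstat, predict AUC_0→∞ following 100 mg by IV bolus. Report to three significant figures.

AUC = 4.24 mg/L·hr

AUC_0→∞ = Dose_iv / CL
        = 100 / 23.6 = 4.23729 mg/L·hr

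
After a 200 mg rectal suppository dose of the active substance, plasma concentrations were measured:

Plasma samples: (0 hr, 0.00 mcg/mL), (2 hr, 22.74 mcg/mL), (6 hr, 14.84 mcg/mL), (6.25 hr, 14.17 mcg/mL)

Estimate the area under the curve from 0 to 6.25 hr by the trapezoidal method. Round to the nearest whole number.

Trapezoidal AUC_0→6.25:
  [0→2]: (0.00+22.74)/2 × 2 = 22.74
  [2→6]: (22.74+14.84)/2 × 4 = 75.16
  [6→6.25]: (14.84+14.17)/2 × 0.25 = 3.62625
  Sum = 101.52625 mcg/mL·hr

AUC = 102 mcg/mL·hr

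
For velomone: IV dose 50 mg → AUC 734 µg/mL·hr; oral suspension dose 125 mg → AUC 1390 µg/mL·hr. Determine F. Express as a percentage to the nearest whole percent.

F = (AUC_ev / D_ev) / (AUC_iv / D_iv)
  = (1390/125) / (734/50)
  = 11.12 / 14.68 = 0.7575
  = 75.75%

F = 76%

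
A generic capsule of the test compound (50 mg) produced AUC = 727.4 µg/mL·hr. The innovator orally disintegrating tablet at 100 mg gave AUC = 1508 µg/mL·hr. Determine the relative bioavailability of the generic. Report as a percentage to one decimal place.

F_rel = 96.5%

F_rel = (AUC_test/D_test) / (AUC_ref/D_ref)
      = (727.4/50) / (1508/100)
      = 14.548 / 15.08 = 0.9647 = 96.47%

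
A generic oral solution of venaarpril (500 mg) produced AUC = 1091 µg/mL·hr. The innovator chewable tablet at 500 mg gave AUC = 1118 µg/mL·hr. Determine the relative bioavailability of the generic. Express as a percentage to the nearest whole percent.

F_rel = 98%

F_rel = (AUC_test/D_test) / (AUC_ref/D_ref)
      = (1091/500) / (1118/500)
      = 2.182 / 2.236 = 0.9758 = 97.58%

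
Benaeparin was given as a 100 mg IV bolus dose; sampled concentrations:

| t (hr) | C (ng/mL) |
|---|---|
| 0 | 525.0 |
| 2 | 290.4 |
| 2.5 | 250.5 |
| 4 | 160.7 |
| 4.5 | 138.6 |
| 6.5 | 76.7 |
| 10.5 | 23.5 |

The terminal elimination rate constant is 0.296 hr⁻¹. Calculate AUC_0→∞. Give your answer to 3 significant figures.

AUC = 1830 ng/mL·hr

Trapezoidal AUC_0→10.5:
  [0→2]: (525.0+290.4)/2 × 2 = 815.4
  [2→2.5]: (290.4+250.5)/2 × 0.5 = 135.225
  [2.5→4]: (250.5+160.7)/2 × 1.5 = 308.4
  [4→4.5]: (160.7+138.6)/2 × 0.5 = 74.825
  [4.5→6.5]: (138.6+76.7)/2 × 2 = 215.3
  [6.5→10.5]: (76.7+23.5)/2 × 4 = 200.4
  Sum = 1749.55 ng/mL·hr
Extrapolated tail: C_last / k_e = 23.5 / 0.296 = 79.392
AUC_0→∞ = 1749.55 + 79.392 = 1828.942 ng/mL·hr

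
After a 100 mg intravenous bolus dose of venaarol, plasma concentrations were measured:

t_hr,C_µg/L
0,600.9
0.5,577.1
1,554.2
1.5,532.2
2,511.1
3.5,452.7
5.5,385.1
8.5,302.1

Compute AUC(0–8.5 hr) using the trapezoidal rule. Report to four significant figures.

Trapezoidal AUC_0→8.5:
  [0→0.5]: (600.9+577.1)/2 × 0.5 = 294.5
  [0.5→1]: (577.1+554.2)/2 × 0.5 = 282.825
  [1→1.5]: (554.2+532.2)/2 × 0.5 = 271.6
  [1.5→2]: (532.2+511.1)/2 × 0.5 = 260.825
  [2→3.5]: (511.1+452.7)/2 × 1.5 = 722.85
  [3.5→5.5]: (452.7+385.1)/2 × 2 = 837.8
  [5.5→8.5]: (385.1+302.1)/2 × 3 = 1030.8
  Sum = 3701.2 µg/L·hr

AUC = 3701 µg/L·hr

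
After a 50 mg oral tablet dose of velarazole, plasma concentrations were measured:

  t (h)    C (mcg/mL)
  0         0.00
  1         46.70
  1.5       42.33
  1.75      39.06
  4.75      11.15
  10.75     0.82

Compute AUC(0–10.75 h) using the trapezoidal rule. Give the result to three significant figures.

AUC = 167 mcg/mL·h

Trapezoidal AUC_0→10.75:
  [0→1]: (0.00+46.70)/2 × 1 = 23.35
  [1→1.5]: (46.70+42.33)/2 × 0.5 = 22.2575
  [1.5→1.75]: (42.33+39.06)/2 × 0.25 = 10.17375
  [1.75→4.75]: (39.06+11.15)/2 × 3 = 75.315
  [4.75→10.75]: (11.15+0.82)/2 × 6 = 35.91
  Sum = 167.00625 mcg/mL·h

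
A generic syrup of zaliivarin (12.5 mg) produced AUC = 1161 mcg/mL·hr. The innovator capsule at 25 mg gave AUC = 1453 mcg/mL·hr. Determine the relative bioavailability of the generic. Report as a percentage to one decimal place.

F_rel = (AUC_test/D_test) / (AUC_ref/D_ref)
      = (1161/12.5) / (1453/25)
      = 92.88 / 58.12 = 1.5981 = 159.81%

F_rel = 159.8%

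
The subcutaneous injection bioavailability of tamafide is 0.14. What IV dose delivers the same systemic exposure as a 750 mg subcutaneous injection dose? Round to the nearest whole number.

D_iv = 105 mg

Systemic exposure from an extravascular dose = F × D_ev, so the equivalent IV dose is F × D_ev.
D_iv = F × D_ev = 0.14 × 750 = 105 mg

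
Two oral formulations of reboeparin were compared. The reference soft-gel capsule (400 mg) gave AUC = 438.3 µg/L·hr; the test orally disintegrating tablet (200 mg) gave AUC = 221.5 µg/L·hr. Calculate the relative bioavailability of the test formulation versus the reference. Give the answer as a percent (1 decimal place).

F_rel = 101.1%

F_rel = (AUC_test/D_test) / (AUC_ref/D_ref)
      = (221.5/200) / (438.3/400)
      = 1.1075 / 1.09575 = 1.0107 = 101.07%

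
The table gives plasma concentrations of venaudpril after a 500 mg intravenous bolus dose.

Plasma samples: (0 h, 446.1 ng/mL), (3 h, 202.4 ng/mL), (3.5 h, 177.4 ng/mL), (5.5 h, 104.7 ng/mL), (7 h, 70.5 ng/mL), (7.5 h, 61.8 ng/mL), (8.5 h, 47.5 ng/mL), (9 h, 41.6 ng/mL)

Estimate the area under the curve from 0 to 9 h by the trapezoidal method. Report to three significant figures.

AUC = 1590 ng/mL·h

Trapezoidal AUC_0→9:
  [0→3]: (446.1+202.4)/2 × 3 = 972.75
  [3→3.5]: (202.4+177.4)/2 × 0.5 = 94.95
  [3.5→5.5]: (177.4+104.7)/2 × 2 = 282.1
  [5.5→7]: (104.7+70.5)/2 × 1.5 = 131.4
  [7→7.5]: (70.5+61.8)/2 × 0.5 = 33.075
  [7.5→8.5]: (61.8+47.5)/2 × 1 = 54.65
  [8.5→9]: (47.5+41.6)/2 × 0.5 = 22.275
  Sum = 1591.2 ng/mL·h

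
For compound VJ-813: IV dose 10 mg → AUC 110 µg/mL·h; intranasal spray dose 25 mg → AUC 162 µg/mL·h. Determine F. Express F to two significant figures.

F = 0.59

F = (AUC_ev / D_ev) / (AUC_iv / D_iv)
  = (162/25) / (110/10)
  = 6.48 / 11 = 0.5891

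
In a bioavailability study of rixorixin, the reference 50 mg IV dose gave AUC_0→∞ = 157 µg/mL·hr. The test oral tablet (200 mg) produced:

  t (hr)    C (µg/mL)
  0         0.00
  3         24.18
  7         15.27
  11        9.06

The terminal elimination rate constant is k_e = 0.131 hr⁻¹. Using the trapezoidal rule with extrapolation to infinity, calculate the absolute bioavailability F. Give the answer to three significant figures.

Trapezoidal AUC_0→11 (oral tablet):
  [0→3]: (0.00+24.18)/2 × 3 = 36.27
  [3→7]: (24.18+15.27)/2 × 4 = 78.9
  [7→11]: (15.27+9.06)/2 × 4 = 48.66
  Sum = 163.83 µg/mL·hr
Tail: C_last/k_e = 9.06/0.131 = 69.160
AUC_0→∞ (oral tablet) = 163.83 + 69.160 = 232.99 µg/mL·hr
F = (AUC_ev/D_ev)/(AUC_iv/D_iv) = (232.99/200)/(157/50) = 1.16495/3.14 = 0.3710

F = 0.371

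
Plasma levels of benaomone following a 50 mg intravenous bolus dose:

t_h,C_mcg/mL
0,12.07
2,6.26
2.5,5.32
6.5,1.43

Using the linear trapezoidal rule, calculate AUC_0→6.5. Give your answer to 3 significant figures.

Trapezoidal AUC_0→6.5:
  [0→2]: (12.07+6.26)/2 × 2 = 18.33
  [2→2.5]: (6.26+5.32)/2 × 0.5 = 2.895
  [2.5→6.5]: (5.32+1.43)/2 × 4 = 13.5
  Sum = 34.725 mcg/mL·h

AUC = 34.7 mcg/mL·h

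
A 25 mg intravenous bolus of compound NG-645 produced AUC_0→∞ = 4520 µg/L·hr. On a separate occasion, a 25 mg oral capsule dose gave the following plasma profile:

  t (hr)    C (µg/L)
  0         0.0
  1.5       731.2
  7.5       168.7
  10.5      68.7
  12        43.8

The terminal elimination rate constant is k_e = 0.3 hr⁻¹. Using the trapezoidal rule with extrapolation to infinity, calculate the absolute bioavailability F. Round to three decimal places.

Trapezoidal AUC_0→12 (oral capsule):
  [0→1.5]: (0.0+731.2)/2 × 1.5 = 548.4
  [1.5→7.5]: (731.2+168.7)/2 × 6 = 2699.7
  [7.5→10.5]: (168.7+68.7)/2 × 3 = 356.1
  [10.5→12]: (68.7+43.8)/2 × 1.5 = 84.375
  Sum = 3688.575 µg/L·hr
Tail: C_last/k_e = 43.8/0.3 = 146.000
AUC_0→∞ (oral capsule) = 3688.575 + 146.000 = 3834.575 µg/L·hr
F = (AUC_ev/D_ev)/(AUC_iv/D_iv) = (3834.575/25)/(4520/25) = 153.383/180.8 = 0.8484

F = 0.848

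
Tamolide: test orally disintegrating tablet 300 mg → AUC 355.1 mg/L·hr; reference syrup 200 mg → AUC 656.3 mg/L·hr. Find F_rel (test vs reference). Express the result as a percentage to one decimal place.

F_rel = 36.1%

F_rel = (AUC_test/D_test) / (AUC_ref/D_ref)
      = (355.1/300) / (656.3/200)
      = 1.18367 / 3.2815 = 0.3607 = 36.07%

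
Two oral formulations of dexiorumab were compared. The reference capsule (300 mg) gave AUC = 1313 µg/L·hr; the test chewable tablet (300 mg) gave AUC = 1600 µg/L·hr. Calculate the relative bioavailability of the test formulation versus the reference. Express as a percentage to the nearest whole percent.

F_rel = 122%

F_rel = (AUC_test/D_test) / (AUC_ref/D_ref)
      = (1600/300) / (1313/300)
      = 5.33333 / 4.37667 = 1.2186 = 121.86%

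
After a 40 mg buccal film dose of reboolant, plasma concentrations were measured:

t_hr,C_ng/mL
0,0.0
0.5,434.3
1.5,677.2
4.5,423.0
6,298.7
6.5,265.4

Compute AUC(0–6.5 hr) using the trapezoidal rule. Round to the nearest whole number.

Trapezoidal AUC_0→6.5:
  [0→0.5]: (0.0+434.3)/2 × 0.5 = 108.575
  [0.5→1.5]: (434.3+677.2)/2 × 1 = 555.75
  [1.5→4.5]: (677.2+423.0)/2 × 3 = 1650.3
  [4.5→6]: (423.0+298.7)/2 × 1.5 = 541.275
  [6→6.5]: (298.7+265.4)/2 × 0.5 = 141.025
  Sum = 2996.925 ng/mL·hr

AUC = 2997 ng/mL·hr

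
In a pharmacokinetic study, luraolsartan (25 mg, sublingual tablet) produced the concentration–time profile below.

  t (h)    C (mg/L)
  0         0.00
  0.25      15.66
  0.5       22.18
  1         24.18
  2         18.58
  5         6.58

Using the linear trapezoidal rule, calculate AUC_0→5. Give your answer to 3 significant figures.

AUC = 77.4 mg/L·h

Trapezoidal AUC_0→5:
  [0→0.25]: (0.00+15.66)/2 × 0.25 = 1.9575
  [0.25→0.5]: (15.66+22.18)/2 × 0.25 = 4.73
  [0.5→1]: (22.18+24.18)/2 × 0.5 = 11.59
  [1→2]: (24.18+18.58)/2 × 1 = 21.38
  [2→5]: (18.58+6.58)/2 × 3 = 37.74
  Sum = 77.3975 mg/L·h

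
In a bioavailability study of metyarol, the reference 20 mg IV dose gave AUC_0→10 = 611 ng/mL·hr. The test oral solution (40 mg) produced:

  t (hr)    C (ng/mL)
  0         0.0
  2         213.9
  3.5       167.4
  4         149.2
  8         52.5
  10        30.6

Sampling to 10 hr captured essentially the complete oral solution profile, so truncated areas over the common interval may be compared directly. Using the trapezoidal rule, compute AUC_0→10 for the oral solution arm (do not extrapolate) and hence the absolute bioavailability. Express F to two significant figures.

Trapezoidal AUC_0→10 (oral solution):
  [0→2]: (0.0+213.9)/2 × 2 = 213.9
  [2→3.5]: (213.9+167.4)/2 × 1.5 = 285.975
  [3.5→4]: (167.4+149.2)/2 × 0.5 = 79.15
  [4→8]: (149.2+52.5)/2 × 4 = 403.4
  [8→10]: (52.5+30.6)/2 × 2 = 83.1
  Sum = 1065.525 ng/mL·hr
F = (AUC_ev/D_ev)/(AUC_iv/D_iv) = (1065.525/40)/(611/20) = 26.638125/30.55 = 0.8720

F = 0.87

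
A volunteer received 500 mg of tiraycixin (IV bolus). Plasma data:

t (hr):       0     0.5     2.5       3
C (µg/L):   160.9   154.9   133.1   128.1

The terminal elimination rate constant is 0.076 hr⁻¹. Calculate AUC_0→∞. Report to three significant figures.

AUC = 2120 µg/L·hr

Trapezoidal AUC_0→3:
  [0→0.5]: (160.9+154.9)/2 × 0.5 = 78.95
  [0.5→2.5]: (154.9+133.1)/2 × 2 = 288.0
  [2.5→3]: (133.1+128.1)/2 × 0.5 = 65.3
  Sum = 432.25 µg/L·hr
Extrapolated tail: C_last / k_e = 128.1 / 0.076 = 1685.526
AUC_0→∞ = 432.25 + 1685.526 = 2117.776 µg/L·hr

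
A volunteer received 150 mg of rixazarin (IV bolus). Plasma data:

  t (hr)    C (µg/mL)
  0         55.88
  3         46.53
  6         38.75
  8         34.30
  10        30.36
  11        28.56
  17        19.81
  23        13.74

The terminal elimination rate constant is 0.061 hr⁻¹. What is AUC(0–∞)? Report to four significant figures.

Trapezoidal AUC_0→23:
  [0→3]: (55.88+46.53)/2 × 3 = 153.615
  [3→6]: (46.53+38.75)/2 × 3 = 127.92
  [6→8]: (38.75+34.30)/2 × 2 = 73.05
  [8→10]: (34.30+30.36)/2 × 2 = 64.66
  [10→11]: (30.36+28.56)/2 × 1 = 29.46
  [11→17]: (28.56+19.81)/2 × 6 = 145.11
  [17→23]: (19.81+13.74)/2 × 6 = 100.65
  Sum = 694.465 µg/mL·hr
Extrapolated tail: C_last / k_e = 13.74 / 0.061 = 225.246
AUC_0→∞ = 694.465 + 225.246 = 919.711 µg/mL·hr

AUC = 919.7 µg/mL·hr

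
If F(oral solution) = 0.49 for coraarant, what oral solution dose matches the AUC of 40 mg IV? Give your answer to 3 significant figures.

For equal systemic exposure: F × D_ev = D_iv
D_ev = D_iv / F = 40 / 0.49 = 81.6327 mg

D_oral = 81.6 mg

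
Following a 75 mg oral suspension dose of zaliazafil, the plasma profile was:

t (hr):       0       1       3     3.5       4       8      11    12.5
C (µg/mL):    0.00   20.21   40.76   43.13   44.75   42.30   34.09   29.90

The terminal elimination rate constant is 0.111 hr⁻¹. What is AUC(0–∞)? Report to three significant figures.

AUC = 720 µg/mL·hr

Trapezoidal AUC_0→12.5:
  [0→1]: (0.00+20.21)/2 × 1 = 10.105
  [1→3]: (20.21+40.76)/2 × 2 = 60.97
  [3→3.5]: (40.76+43.13)/2 × 0.5 = 20.9725
  [3.5→4]: (43.13+44.75)/2 × 0.5 = 21.97
  [4→8]: (44.75+42.30)/2 × 4 = 174.1
  [8→11]: (42.30+34.09)/2 × 3 = 114.585
  [11→12.5]: (34.09+29.90)/2 × 1.5 = 47.9925
  Sum = 450.695 µg/mL·hr
Extrapolated tail: C_last / k_e = 29.90 / 0.111 = 269.369
AUC_0→∞ = 450.695 + 269.369 = 720.064 µg/mL·hr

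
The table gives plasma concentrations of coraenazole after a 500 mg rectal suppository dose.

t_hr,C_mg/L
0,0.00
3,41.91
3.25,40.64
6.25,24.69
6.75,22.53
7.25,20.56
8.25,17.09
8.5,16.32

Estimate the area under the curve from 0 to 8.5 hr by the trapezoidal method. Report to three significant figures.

AUC = 217 mg/L·hr

Trapezoidal AUC_0→8.5:
  [0→3]: (0.00+41.91)/2 × 3 = 62.865
  [3→3.25]: (41.91+40.64)/2 × 0.25 = 10.31875
  [3.25→6.25]: (40.64+24.69)/2 × 3 = 97.995
  [6.25→6.75]: (24.69+22.53)/2 × 0.5 = 11.805
  [6.75→7.25]: (22.53+20.56)/2 × 0.5 = 10.7725
  [7.25→8.25]: (20.56+17.09)/2 × 1 = 18.825
  [8.25→8.5]: (17.09+16.32)/2 × 0.25 = 4.17625
  Sum = 216.7575 mg/L·hr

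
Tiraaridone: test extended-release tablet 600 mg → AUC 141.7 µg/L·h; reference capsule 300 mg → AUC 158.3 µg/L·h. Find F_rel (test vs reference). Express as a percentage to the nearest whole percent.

F_rel = (AUC_test/D_test) / (AUC_ref/D_ref)
      = (141.7/600) / (158.3/300)
      = 0.236167 / 0.527667 = 0.4476 = 44.76%

F_rel = 45%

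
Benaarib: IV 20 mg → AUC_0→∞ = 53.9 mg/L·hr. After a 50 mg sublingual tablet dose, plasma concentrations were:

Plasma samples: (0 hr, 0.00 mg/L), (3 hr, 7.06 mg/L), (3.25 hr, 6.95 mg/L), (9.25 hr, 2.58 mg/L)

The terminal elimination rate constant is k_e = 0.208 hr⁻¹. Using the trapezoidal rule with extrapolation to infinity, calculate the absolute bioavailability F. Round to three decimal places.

Trapezoidal AUC_0→9.25 (sublingual tablet):
  [0→3]: (0.00+7.06)/2 × 3 = 10.59
  [3→3.25]: (7.06+6.95)/2 × 0.25 = 1.75125
  [3.25→9.25]: (6.95+2.58)/2 × 6 = 28.59
  Sum = 40.93125 mg/L·hr
Tail: C_last/k_e = 2.58/0.208 = 12.404
AUC_0→∞ (sublingual tablet) = 40.93125 + 12.404 = 53.33525 mg/L·hr
F = (AUC_ev/D_ev)/(AUC_iv/D_iv) = (53.33525/50)/(53.9/20) = 1.066705/2.695 = 0.3958

F = 0.396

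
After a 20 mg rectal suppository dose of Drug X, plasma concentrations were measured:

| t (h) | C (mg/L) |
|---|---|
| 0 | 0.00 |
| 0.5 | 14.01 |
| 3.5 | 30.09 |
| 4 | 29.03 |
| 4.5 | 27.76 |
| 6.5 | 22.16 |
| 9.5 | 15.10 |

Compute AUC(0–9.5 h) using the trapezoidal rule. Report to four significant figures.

Trapezoidal AUC_0→9.5:
  [0→0.5]: (0.00+14.01)/2 × 0.5 = 3.5025
  [0.5→3.5]: (14.01+30.09)/2 × 3 = 66.15
  [3.5→4]: (30.09+29.03)/2 × 0.5 = 14.78
  [4→4.5]: (29.03+27.76)/2 × 0.5 = 14.1975
  [4.5→6.5]: (27.76+22.16)/2 × 2 = 49.92
  [6.5→9.5]: (22.16+15.10)/2 × 3 = 55.89
  Sum = 204.44 mg/L·h

AUC = 204.4 mg/L·h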